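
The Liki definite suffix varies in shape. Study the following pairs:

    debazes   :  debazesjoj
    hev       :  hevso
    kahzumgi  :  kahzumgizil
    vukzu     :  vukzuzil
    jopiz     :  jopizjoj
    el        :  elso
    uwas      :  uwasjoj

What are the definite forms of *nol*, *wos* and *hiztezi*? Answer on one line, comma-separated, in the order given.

The suffix is conditioned by the final sound: -joj when the stem ends in a sibilant (*debazes*, *jopiz*, *uwas*); -so when the stem ends in a non-sibilant consonant (*hev*, *el*); -zil when the stem ends in a vowel (*kahzumgi*, *vukzu*).
*nol*: final sound = /l/, a non-sibilant consonant → -so → *nolso*.
*wos* — final sound /s/ (a sibilant) → -joj → *wosjoj*.
Since the final sound of *hiztezi* is /i/ (a vowel), it takes -zil, giving *hiztezizil*.

nolso, wosjoj, hiztezizil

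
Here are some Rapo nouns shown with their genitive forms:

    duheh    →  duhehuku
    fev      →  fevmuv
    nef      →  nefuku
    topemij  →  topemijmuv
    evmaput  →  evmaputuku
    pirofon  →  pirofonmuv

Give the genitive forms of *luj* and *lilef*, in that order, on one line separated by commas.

Looking at the final consonant of each stem: -uku when the stem ends in a voiceless consonant (*duheh*, *nef*, *evmaput*); -muv when the stem ends in a voiced consonant (*fev*, *topemij*, *pirofon*).
*luj* — final consonant /j/ (voiced) → -muv → *lujmuv*.
*lilef*: final consonant = /f/, voiceless → -uku → *lilefuku*.

lujmuv, lilefuku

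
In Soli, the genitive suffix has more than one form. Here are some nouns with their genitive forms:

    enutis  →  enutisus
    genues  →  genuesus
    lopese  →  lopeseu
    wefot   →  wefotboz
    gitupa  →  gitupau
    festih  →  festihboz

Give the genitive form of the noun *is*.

The suffix is conditioned by the final sound: -us when the stem ends in a sibilant (*enutis*, *genues*); -boz when the stem ends in a non-sibilant consonant (*wefot*, *festih*); -u when the stem ends in a vowel (*lopese*, *gitupa*).
*is* — final sound /s/ (a sibilant) → -us → *isus*.

isus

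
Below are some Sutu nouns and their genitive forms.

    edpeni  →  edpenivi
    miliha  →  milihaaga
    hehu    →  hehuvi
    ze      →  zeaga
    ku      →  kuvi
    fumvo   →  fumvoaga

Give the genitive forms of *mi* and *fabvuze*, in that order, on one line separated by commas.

Looking at the last vowel of each stem: -vi when the last vowel of the stem is a high vowel (*edpeni*, *hehu*, *ku*); -aga when the last vowel of the stem is a non-high vowel (*miliha*, *ze*, *fumvo*).
Since the last vowel of *mi* is /i/ (a high vowel), it takes -vi, giving *mivi*.
The last vowel of *fabvuze* is /e/, which is a non-high vowel, so the suffix is -aga, giving *fabvuzeaga*.

mivi, fabvuzeaga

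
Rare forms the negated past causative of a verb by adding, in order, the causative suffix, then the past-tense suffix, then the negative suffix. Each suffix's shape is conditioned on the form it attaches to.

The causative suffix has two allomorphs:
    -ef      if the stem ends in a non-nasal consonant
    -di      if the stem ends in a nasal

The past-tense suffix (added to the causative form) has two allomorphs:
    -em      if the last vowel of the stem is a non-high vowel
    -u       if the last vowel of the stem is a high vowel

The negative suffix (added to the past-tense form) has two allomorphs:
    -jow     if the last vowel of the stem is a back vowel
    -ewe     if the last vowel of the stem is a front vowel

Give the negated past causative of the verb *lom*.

*lom*: final consonant = /m/, a nasal → -di → *lomdi*.
The last vowel of the causative form *lomdi* is /i/, which is a high vowel, so the past-tense suffix is -u, giving *lomdiu*.
The past-tense form *lomdiu*: last vowel = /u/, a back vowel → -jow → *lomdiujow*.

lomdiujow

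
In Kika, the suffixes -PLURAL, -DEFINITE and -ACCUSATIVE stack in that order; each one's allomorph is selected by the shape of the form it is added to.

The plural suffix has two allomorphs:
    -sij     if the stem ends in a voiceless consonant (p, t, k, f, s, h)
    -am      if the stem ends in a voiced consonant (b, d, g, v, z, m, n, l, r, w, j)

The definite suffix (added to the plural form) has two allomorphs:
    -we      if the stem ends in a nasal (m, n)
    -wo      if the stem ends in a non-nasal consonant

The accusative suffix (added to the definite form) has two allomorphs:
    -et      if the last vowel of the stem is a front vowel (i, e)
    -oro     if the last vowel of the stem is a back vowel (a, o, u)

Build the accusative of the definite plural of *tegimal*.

tegimalamweet

*tegimal*: final consonant = /l/, voiced → -am → *tegimalam*.
The plural form *tegimalam* — final consonant /m/ (a nasal) → -we → *tegimalamwe*.
The definite form *tegimalamwe*: last vowel = /e/, a front vowel → -et → *tegimalamweet*.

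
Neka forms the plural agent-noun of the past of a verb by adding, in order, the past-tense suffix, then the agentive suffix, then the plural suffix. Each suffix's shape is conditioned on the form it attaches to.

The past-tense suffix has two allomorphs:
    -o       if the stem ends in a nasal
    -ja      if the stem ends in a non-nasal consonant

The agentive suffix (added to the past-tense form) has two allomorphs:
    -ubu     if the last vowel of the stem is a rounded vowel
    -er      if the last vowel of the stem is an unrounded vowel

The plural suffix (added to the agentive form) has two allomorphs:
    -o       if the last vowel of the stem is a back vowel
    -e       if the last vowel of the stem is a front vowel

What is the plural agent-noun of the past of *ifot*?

*ifot*: final consonant = /t/, non-nasal → -ja → *ifotja*.
The past-tense form *ifotja*: last vowel = /a/, an unrounded vowel → -er → *ifotjaer*.
The agentive form *ifotjaer*: last vowel = /e/, a front vowel → -e → *ifotjaere*.

ifotjaere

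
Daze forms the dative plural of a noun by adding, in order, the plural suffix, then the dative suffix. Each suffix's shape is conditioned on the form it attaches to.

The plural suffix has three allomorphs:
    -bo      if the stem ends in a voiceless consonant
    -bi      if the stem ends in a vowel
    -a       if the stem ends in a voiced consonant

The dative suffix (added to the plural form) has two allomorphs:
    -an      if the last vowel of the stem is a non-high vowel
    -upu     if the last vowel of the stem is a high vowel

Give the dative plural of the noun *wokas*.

wokasboan

The final sound of *wokas* is /s/, which is a voiceless consonant, so the plural suffix is -bo, giving *wokasbo*.
The plural form *wokasbo* — last vowel /o/ (a non-high vowel) → -an → *wokasboan*.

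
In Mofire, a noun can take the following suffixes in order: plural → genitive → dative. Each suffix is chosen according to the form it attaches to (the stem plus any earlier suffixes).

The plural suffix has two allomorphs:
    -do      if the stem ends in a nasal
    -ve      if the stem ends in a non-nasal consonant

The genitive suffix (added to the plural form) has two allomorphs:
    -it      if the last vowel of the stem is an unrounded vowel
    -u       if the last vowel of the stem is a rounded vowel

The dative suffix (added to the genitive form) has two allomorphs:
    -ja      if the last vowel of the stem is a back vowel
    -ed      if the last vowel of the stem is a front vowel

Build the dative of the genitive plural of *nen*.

nendouja

*nen*: final consonant = /n/, a nasal → -do → *nendo*.
The last vowel of the plural form *nendo* is /o/, which is a rounded vowel, so the genitive suffix is -u, giving *nendou*.
The genitive form *nendou*: last vowel = /u/, a back vowel → -ja → *nendouja*.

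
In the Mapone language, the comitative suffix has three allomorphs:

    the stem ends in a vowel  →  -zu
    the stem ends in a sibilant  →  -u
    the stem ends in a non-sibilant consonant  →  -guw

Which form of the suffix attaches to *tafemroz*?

The final sound of *tafemroz* is /z/, which is a sibilant, so the suffix is -u.

-u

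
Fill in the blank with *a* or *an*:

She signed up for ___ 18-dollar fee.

The indefinite article is chosen by the initial *sound* of the following word, not its spelling.
The number *18* is spoken "eighteen", beginning with /ˌeɪˈtiːn/ — a vowel sound.
So the article is *an*: She signed up for an 18-dollar fee.

an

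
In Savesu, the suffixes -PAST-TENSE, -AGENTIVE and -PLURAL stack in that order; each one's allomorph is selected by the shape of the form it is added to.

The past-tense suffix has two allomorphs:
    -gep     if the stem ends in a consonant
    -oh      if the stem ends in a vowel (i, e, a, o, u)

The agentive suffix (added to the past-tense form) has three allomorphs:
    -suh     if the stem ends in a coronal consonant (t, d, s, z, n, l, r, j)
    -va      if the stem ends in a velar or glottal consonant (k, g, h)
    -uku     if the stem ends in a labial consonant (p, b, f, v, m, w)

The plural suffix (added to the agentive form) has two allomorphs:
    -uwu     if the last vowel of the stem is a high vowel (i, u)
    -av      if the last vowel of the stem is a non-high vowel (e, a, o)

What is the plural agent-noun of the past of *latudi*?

latudiohvaav

*latudi*: final sound = /i/, a vowel → -oh → *latudioh*.
The final consonant of the past-tense form *latudioh* is /h/, which is velar/glottal, so the agentive suffix is -va, giving *latudiohva*.
The agentive form *latudiohva* — last vowel /a/ (a non-high vowel) → -av → *latudiohvaav*.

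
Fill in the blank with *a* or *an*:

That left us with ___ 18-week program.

The indefinite article is chosen by the initial *sound* of the following word, not its spelling.
The number *18* is spoken "eighteen", beginning with /ˌeɪˈtiːn/ — a vowel sound.
So the article is *an*: That left us with an 18-week program.

an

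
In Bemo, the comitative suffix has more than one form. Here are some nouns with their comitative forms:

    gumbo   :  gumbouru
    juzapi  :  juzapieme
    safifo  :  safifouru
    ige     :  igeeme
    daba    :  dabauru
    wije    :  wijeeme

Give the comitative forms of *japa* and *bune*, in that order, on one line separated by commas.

Looking at the last vowel of each stem: -eme when the last vowel of the stem is a front vowel (*juzapi*, *ige*, *wije*); -uru when the last vowel of the stem is a back vowel (*gumbo*, *safifo*, *daba*).
The last vowel of *japa* is /a/, which is a back vowel, so the suffix is -uru, giving *japauru*.
*bune* — last vowel /e/ (a front vowel) → -eme → *buneeme*.

japauru, buneeme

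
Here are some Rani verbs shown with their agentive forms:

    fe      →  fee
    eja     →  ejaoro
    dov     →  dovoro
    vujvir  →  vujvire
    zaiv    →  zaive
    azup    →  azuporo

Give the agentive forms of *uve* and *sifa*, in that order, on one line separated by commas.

The alternation tracks the last vowel of the stem — -e when the last vowel of the stem is a front vowel (*fe*, *vujvir*, *zaiv*); -oro when the last vowel of the stem is a back vowel (*eja*, *dov*, *azup*).
*uve* — last vowel /e/ (a front vowel) → -e → *uvee*.
*sifa* — last vowel /a/ (a back vowel) → -oro → *sifaoro*.

uvee, sifaoro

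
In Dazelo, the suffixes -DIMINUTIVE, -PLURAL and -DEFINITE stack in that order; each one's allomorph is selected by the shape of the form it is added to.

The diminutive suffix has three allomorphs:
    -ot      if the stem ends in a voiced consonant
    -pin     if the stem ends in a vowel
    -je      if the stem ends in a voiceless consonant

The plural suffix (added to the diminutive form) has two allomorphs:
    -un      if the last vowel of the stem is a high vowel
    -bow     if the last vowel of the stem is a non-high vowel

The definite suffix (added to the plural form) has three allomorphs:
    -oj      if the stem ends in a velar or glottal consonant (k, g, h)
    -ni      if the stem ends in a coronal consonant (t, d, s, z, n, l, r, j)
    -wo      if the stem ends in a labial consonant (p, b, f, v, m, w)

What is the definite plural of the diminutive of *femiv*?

femivotbowwo

*femiv* — final sound /v/ (a voiced consonant) → -ot → *femivot*.
Since the last vowel of the diminutive form *femivot* is /o/ (a non-high vowel), it takes -bow, giving *femivotbow*.
The final consonant of the plural form *femivotbow* is /w/, which is labial, so the definite suffix is -wo, giving *femivotbowwo*.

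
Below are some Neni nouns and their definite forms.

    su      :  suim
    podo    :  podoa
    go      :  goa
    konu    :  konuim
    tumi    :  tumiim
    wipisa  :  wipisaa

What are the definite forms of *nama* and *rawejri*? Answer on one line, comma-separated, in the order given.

Looking at the last vowel of each stem: -im when the last vowel of the stem is a high vowel (*su*, *konu*, *tumi*); -a when the last vowel of the stem is a non-high vowel (*podo*, *go*, *wipisa*).
*nama*: last vowel = /a/, a non-high vowel → -a → *namaa*.
*rawejri* — last vowel /i/ (a high vowel) → -im → *rawejriim*.

namaa, rawejriim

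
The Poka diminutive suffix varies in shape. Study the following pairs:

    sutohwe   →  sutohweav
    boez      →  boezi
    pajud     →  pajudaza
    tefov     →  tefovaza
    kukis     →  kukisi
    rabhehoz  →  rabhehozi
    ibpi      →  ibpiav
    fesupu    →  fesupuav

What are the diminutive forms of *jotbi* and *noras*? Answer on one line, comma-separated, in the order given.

The suffix is conditioned by the final sound: -i when the stem ends in a sibilant (*boez*, *kukis*, *rabhehoz*); -aza when the stem ends in a non-sibilant consonant (*pajud*, *tefov*); -av when the stem ends in a vowel (*sutohwe*, *ibpi*, *fesupu*).
Since the final sound of *jotbi* is /i/ (a vowel), it takes -av, giving *jotbiav*.
*noras* — final sound /s/ (a sibilant) → -i → *norasi*.

jotbiav, norasi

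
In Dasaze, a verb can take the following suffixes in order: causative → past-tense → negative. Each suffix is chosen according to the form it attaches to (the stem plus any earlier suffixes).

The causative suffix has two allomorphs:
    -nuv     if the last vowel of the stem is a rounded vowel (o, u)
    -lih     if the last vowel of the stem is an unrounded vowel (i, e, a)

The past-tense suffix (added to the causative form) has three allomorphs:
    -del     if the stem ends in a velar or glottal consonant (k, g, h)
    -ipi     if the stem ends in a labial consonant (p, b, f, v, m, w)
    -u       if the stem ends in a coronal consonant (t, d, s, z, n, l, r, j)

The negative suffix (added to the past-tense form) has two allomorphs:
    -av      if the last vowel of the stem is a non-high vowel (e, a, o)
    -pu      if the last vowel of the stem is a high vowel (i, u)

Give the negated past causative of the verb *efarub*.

efarubnuvipipu

Since the last vowel of *efarub* is /u/ (a rounded vowel), it takes -nuv, giving *efarubnuv*.
Since the final consonant of the causative form *efarubnuv* is /v/ (labial), it takes -ipi, giving *efarubnuvipi*.
Since the last vowel of the past-tense form *efarubnuvipi* is /i/ (a high vowel), it takes -pu, giving *efarubnuvipipu*.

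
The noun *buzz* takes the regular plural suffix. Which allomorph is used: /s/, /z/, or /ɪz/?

The stem *buzz* ends in a sibilant (/s, z, ʃ, ʒ, tʃ, dʒ/).
The plural suffix surfaces as /ɪz/ after sibilants, /s/ after other voiceless consonants, and /z/ after other voiced sounds.
So the plural -s on *buzz* is pronounced /ɪz/.

/ɪz/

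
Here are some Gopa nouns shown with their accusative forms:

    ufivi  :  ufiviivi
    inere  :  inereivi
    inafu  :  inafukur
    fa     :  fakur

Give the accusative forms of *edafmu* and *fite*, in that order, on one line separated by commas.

edafmukur, fiteivi

Looking at the last vowel of each stem: -ivi when the last vowel of the stem is a front vowel (*ufivi*, *inere*); -kur when the last vowel of the stem is a back vowel (*inafu*, *fa*).
*edafmu* — last vowel /u/ (a back vowel) → -kur → *edafmukur*.
*fite* — last vowel /e/ (a front vowel) → -ivi → *fiteivi*.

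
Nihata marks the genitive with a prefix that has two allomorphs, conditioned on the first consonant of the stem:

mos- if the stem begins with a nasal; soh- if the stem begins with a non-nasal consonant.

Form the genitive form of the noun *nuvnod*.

mosnuvnod

*nuvnod*: first consonant = /n/, a nasal → mos- → *mosnuvnod*.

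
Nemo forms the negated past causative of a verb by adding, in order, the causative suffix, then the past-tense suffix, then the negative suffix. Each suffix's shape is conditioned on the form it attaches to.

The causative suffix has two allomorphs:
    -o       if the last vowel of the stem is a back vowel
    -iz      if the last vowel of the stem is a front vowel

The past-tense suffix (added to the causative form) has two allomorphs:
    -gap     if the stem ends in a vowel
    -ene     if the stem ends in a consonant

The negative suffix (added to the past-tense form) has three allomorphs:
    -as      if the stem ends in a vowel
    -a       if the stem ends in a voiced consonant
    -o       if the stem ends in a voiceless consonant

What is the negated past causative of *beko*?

*beko* — last vowel /o/ (a back vowel) → -o → *bekoo*.
The final sound of the causative form *bekoo* is /o/, which is a vowel, so the past-tense suffix is -gap, giving *bekoogap*.
Since the final sound of the past-tense form *bekoogap* is /p/ (a voiceless consonant), it takes -o, giving *bekoogapo*.

bekoogapo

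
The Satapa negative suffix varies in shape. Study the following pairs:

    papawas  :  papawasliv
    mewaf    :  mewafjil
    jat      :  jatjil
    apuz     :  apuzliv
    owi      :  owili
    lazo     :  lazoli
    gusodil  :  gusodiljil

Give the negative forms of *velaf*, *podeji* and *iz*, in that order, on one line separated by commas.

The alternation tracks the final sound of the stem — -liv when the stem ends in a sibilant (*papawas*, *apuz*); -jil when the stem ends in a non-sibilant consonant (*mewaf*, *jat*, *gusodil*); -li when the stem ends in a vowel (*owi*, *lazo*).
The final sound of *velaf* is /f/, which is a non-sibilant consonant, so the suffix is -jil, giving *velafjil*.
The final sound of *podeji* is /i/, which is a vowel, so the suffix is -li, giving *podejili*.
*iz* — final sound /z/ (a sibilant) → -liv → *izliv*.

velafjil, podejili, izliv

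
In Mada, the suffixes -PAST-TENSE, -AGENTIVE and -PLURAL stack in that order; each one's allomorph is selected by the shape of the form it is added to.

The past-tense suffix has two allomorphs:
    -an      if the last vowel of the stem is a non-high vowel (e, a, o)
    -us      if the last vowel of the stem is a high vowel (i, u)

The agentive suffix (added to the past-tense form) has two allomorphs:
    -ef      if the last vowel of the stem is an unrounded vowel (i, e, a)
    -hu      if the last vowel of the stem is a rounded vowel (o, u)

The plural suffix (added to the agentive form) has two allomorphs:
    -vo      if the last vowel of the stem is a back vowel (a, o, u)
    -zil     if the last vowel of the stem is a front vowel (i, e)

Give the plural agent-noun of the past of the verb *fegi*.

The last vowel of *fegi* is /i/, which is a high vowel, so the past-tense suffix is -us, giving *fegius*.
The past-tense form *fegius*: last vowel = /u/, a rounded vowel → -hu → *fegiushu*.
The agentive form *fegiushu* — last vowel /u/ (a back vowel) → -vo → *fegiushuvo*.

fegiushuvo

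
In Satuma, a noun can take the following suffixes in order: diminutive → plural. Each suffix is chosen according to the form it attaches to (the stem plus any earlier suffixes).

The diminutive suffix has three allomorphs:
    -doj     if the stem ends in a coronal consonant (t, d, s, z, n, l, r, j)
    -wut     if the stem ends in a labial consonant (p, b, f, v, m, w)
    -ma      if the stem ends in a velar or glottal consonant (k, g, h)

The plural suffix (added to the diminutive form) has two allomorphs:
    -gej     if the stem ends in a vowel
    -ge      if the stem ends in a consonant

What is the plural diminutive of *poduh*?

poduhmagej

*poduh*: final consonant = /h/, velar/glottal → -ma → *poduhma*.
The final sound of the diminutive form *poduhma* is /a/, which is a vowel, so the plural suffix is -gej, giving *poduhmagej*.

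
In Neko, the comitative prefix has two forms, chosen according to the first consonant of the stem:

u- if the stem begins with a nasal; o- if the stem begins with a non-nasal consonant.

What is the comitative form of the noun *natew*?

The first consonant of *natew* is /n/, which is a nasal, so the prefix is u-, giving *unatew*.

unatew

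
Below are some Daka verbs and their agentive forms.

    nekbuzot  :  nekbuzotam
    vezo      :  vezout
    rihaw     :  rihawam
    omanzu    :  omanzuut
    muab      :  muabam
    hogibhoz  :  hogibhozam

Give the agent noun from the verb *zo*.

The pattern is consonant vs. vowel: -am when the stem ends in a consonant (*nekbuzot*, *rihaw*, *muab*, *hogibhoz*); -ut when the stem ends in a vowel (*vezo*, *omanzu*).
Since the final sound of *zo* is /o/ (a vowel), it takes -ut, giving *zout*.

zout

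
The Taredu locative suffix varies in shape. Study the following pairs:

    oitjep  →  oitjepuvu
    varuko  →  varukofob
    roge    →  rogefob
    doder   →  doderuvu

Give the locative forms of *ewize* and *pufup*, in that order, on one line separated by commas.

The suffix is conditioned by the final sound: -uvu when the stem ends in a consonant (*oitjep*, *doder*); -fob when the stem ends in a vowel (*varuko*, *roge*).
Since the final sound of *ewize* is /e/ (a vowel), it takes -fob, giving *ewizefob*.
*pufup* — final sound /p/ (a consonant) → -uvu → *pufupuvu*.

ewizefob, pufupuvu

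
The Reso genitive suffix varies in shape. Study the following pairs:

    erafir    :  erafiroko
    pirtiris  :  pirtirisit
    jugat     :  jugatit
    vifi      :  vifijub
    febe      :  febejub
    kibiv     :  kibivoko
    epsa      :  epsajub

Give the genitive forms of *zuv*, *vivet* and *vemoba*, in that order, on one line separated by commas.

Looking at the final sound of each stem: -it when the stem ends in a voiceless consonant (*pirtiris*, *jugat*); -oko when the stem ends in a voiced consonant (*erafir*, *kibiv*); -jub when the stem ends in a vowel (*vifi*, *febe*, *epsa*).
*zuv*: final sound = /v/, a voiced consonant → -oko → *zuvoko*.
*vivet* — final sound /t/ (a voiceless consonant) → -it → *vivetit*.
*vemoba* — final sound /a/ (a vowel) → -jub → *vemobajub*.

zuvoko, vivetit, vemobajub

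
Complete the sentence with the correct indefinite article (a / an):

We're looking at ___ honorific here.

an

The indefinite article is chosen by the initial *sound* of the following word, not its spelling.
*honorific* begins with the sound /ɒ/ (silent h) — a vowel sound.
So the article is *an*: We're looking at an honorific here.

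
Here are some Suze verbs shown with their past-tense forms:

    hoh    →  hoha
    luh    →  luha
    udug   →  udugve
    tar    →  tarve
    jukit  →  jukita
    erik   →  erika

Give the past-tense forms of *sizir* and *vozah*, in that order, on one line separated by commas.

sizirve, vozaha

Looking at the final consonant of each stem: -a when the stem ends in a voiceless consonant (*hoh*, *luh*, *jukit*, *erik*); -ve when the stem ends in a voiced consonant (*udug*, *tar*).
The final consonant of *sizir* is /r/, which is voiced, so the suffix is -ve, giving *sizirve*.
The final consonant of *vozah* is /h/, which is voiceless, so the suffix is -a, giving *vozaha*.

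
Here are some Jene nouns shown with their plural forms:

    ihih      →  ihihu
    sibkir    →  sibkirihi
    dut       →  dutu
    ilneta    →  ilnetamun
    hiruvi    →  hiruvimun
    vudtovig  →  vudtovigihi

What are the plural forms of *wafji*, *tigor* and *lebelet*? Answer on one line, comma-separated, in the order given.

wafjimun, tigorihi, lebeletu

The suffix is conditioned by the final sound: -u when the stem ends in a voiceless consonant (*ihih*, *dut*); -ihi when the stem ends in a voiced consonant (*sibkir*, *vudtovig*); -mun when the stem ends in a vowel (*ilneta*, *hiruvi*).
*wafji* — final sound /i/ (a vowel) → -mun → *wafjimun*.
*tigor*: final sound = /r/, a voiced consonant → -ihi → *tigorihi*.
*lebelet* — final sound /t/ (a voiceless consonant) → -u → *lebeletu*.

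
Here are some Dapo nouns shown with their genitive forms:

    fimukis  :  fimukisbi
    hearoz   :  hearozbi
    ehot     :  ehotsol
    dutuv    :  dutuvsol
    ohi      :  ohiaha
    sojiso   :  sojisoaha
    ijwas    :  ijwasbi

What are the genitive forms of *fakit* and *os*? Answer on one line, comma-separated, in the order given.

The pattern is sibilance of the final sound: -bi when the stem ends in a sibilant (*fimukis*, *hearoz*, *ijwas*); -sol when the stem ends in a non-sibilant consonant (*ehot*, *dutuv*); -aha when the stem ends in a vowel (*ohi*, *sojiso*).
Since the final sound of *fakit* is /t/ (a non-sibilant consonant), it takes -sol, giving *fakitsol*.
The final sound of *os* is /s/, which is a sibilant, so the suffix is -bi, giving *osbi*.

fakitsol, osbi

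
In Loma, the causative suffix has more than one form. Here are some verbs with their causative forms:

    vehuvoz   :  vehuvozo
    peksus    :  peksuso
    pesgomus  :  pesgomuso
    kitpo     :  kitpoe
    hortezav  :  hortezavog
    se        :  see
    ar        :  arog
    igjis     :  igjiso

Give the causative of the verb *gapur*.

Looking at the final sound of each stem: -o when the stem ends in a sibilant (*vehuvoz*, *peksus*, *pesgomus*, *igjis*); -og when the stem ends in a non-sibilant consonant (*hortezav*, *ar*); -e when the stem ends in a vowel (*kitpo*, *se*).
*gapur* — final sound /r/ (a non-sibilant consonant) → -og → *gapurog*.

gapurog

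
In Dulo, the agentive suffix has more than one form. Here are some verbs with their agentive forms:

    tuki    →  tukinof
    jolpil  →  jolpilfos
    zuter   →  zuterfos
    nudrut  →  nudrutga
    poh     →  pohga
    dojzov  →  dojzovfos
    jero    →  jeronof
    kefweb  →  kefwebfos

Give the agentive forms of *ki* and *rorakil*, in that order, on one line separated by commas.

kinof, rorakilfos

Looking at the final sound of each stem: -ga when the stem ends in a voiceless consonant (*nudrut*, *poh*); -fos when the stem ends in a voiced consonant (*jolpil*, *zuter*, *dojzov*, *kefweb*); -nof when the stem ends in a vowel (*tuki*, *jero*).
*ki* — final sound /i/ (a vowel) → -nof → *kinof*.
Since the final sound of *rorakil* is /l/ (a voiced consonant), it takes -fos, giving *rorakilfos*.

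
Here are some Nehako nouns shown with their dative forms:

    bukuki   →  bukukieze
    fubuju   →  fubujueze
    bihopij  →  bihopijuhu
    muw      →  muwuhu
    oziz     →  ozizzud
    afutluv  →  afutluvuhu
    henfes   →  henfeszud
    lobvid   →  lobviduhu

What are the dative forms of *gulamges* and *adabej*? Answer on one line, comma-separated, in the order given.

Looking at the final sound of each stem: -zud when the stem ends in a sibilant (*oziz*, *henfes*); -uhu when the stem ends in a non-sibilant consonant (*bihopij*, *muw*, *afutluv*, *lobvid*); -eze when the stem ends in a vowel (*bukuki*, *fubuju*).
The final sound of *gulamges* is /s/, which is a sibilant, so the suffix is -zud, giving *gulamgeszud*.
*adabej*: final sound = /j/, a non-sibilant consonant → -uhu → *adabejuhu*.

gulamgeszud, adabejuhu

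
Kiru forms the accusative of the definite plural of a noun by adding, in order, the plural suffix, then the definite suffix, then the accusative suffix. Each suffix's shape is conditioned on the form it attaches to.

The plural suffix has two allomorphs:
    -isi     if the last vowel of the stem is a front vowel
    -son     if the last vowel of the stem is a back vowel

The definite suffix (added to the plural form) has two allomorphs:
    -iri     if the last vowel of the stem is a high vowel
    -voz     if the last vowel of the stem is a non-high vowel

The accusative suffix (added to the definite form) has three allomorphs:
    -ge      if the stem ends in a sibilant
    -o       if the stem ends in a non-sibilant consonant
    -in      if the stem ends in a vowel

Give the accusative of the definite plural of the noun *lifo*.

*lifo*: last vowel = /o/, a back vowel → -son → *lifoson*.
The plural form *lifoson*: last vowel = /o/, a non-high vowel → -voz → *lifosonvoz*.
The definite form *lifosonvoz*: final sound = /z/, a sibilant → -ge → *lifosonvozge*.

lifosonvozge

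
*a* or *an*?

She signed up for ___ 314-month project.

The indefinite article is chosen by the initial *sound* of the following word, not its spelling.
The number *314* is spoken "three hundred …", beginning with /θriː/ — a consonant sound.
So the article is *a*: She signed up for a 314-month project.

a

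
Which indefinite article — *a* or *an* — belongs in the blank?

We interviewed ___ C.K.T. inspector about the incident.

a

The indefinite article is chosen by the initial *sound* of the following word, not its spelling.
The initialism *C.K.T.* is read letter by letter; the first letter, C, is pronounced /siː/, which begins with a consonant sound.
So the article is *a*: We interviewed a C.K.T. inspector about the incident.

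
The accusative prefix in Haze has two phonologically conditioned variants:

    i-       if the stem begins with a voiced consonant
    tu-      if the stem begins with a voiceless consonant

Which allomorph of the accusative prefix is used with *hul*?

tu-

*hul* — first consonant /h/ (voiceless) → tu-.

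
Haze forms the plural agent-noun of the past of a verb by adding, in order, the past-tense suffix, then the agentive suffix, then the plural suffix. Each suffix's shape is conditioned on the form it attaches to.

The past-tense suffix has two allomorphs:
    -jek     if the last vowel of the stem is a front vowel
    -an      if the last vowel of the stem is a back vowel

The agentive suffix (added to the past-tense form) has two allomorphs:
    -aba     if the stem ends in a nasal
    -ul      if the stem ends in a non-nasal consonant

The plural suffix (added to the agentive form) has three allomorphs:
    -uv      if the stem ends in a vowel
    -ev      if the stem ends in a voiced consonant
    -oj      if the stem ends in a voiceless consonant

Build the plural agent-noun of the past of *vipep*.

The last vowel of *vipep* is /e/, which is a front vowel, so the past-tense suffix is -jek, giving *vipepjek*.
The past-tense form *vipepjek* — final consonant /k/ (non-nasal) → -ul → *vipepjekul*.
The agentive form *vipepjekul*: final sound = /l/, a voiced consonant → -ev → *vipepjekulev*.

vipepjekulev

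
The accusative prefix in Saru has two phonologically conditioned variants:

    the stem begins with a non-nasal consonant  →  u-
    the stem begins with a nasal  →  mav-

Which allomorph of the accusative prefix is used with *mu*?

mav-

Since the first consonant of *mu* is /m/ (a nasal), it takes mav-.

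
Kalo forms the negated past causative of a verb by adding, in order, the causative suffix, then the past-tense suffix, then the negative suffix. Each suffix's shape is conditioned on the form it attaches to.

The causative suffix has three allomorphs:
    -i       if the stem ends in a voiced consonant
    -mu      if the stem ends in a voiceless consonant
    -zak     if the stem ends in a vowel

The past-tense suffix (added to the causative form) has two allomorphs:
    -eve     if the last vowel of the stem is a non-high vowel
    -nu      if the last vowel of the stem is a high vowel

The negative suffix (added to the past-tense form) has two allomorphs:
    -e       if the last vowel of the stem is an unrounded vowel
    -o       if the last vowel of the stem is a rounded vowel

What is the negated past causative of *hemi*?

hemizakevee

*hemi* — final sound /i/ (a vowel) → -zak → *hemizak*.
The last vowel of the causative form *hemizak* is /a/, which is a non-high vowel, so the past-tense suffix is -eve, giving *hemizakeve*.
The last vowel of the past-tense form *hemizakeve* is /e/, which is an unrounded vowel, so the negative suffix is -e, giving *hemizakevee*.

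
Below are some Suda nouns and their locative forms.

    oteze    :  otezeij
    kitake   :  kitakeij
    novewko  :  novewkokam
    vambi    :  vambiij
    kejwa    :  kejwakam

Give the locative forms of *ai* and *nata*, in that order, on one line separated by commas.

The alternation tracks the last vowel of the stem — -ij when the last vowel of the stem is a front vowel (*oteze*, *kitake*, *vambi*); -kam when the last vowel of the stem is a back vowel (*novewko*, *kejwa*).
*ai* — last vowel /i/ (a front vowel) → -ij → *aiij*.
Since the last vowel of *nata* is /a/ (a back vowel), it takes -kam, giving *natakam*.

aiij, natakam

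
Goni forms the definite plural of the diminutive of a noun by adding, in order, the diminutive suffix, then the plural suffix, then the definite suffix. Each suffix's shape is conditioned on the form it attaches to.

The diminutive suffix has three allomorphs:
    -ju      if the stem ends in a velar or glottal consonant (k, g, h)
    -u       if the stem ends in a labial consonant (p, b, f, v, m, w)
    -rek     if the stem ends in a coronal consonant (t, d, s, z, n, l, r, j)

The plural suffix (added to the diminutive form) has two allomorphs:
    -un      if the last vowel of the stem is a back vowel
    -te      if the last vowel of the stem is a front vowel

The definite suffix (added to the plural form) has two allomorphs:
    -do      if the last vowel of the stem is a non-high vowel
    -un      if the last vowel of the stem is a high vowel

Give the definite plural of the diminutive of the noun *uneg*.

Since the final consonant of *uneg* is /g/ (velar/glottal), it takes -ju, giving *unegju*.
The diminutive form *unegju*: last vowel = /u/, a back vowel → -un → *unegjuun*.
Since the last vowel of the plural form *unegjuun* is /u/ (a high vowel), it takes -un, giving *unegjuunun*.

unegjuunun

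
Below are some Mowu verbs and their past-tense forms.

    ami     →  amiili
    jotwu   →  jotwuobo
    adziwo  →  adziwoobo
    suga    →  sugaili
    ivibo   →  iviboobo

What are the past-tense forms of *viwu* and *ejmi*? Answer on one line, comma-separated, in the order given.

The pattern is rounding harmony: -obo when the last vowel of the stem is a rounded vowel (*jotwu*, *adziwo*, *ivibo*); -ili when the last vowel of the stem is an unrounded vowel (*ami*, *suga*).
*viwu* — last vowel /u/ (a rounded vowel) → -obo → *viwuobo*.
*ejmi*: last vowel = /i/, an unrounded vowel → -ili → *ejmiili*.

viwuobo, ejmiili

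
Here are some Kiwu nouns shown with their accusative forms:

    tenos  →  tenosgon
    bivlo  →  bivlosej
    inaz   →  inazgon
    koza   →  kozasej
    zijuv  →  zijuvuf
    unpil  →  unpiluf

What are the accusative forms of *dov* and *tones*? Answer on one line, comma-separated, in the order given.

dovuf, tonesgon

The suffix is conditioned by the final sound: -gon when the stem ends in a sibilant (*tenos*, *inaz*); -uf when the stem ends in a non-sibilant consonant (*zijuv*, *unpil*); -sej when the stem ends in a vowel (*bivlo*, *koza*).
*dov*: final sound = /v/, a non-sibilant consonant → -uf → *dovuf*.
The final sound of *tones* is /s/, which is a sibilant, so the suffix is -gon, giving *tonesgon*.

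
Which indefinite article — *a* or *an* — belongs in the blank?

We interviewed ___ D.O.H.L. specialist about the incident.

The indefinite article is chosen by the initial *sound* of the following word, not its spelling.
The initialism *D.O.H.L.* is read letter by letter; the first letter, D, is pronounced /diː/, which begins with a consonant sound.
So the article is *a*: We interviewed a D.O.H.L. specialist about the incident.

a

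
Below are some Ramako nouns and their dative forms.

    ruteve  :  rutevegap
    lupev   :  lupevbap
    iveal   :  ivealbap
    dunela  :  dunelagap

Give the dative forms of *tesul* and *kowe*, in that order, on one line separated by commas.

The suffix is conditioned by the final sound: -bap when the stem ends in a consonant (*lupev*, *iveal*); -gap when the stem ends in a vowel (*ruteve*, *dunela*).
Since the final sound of *tesul* is /l/ (a consonant), it takes -bap, giving *tesulbap*.
*kowe* — final sound /e/ (a vowel) → -gap → *kowegap*.

tesulbap, kowegap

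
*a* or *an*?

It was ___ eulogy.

a

The indefinite article is chosen by the initial *sound* of the following word, not its spelling.
*eulogy* begins with the sound /juː/ (eu pronounced /juː/) — a consonant sound.
So the article is *a*: It was a eulogy.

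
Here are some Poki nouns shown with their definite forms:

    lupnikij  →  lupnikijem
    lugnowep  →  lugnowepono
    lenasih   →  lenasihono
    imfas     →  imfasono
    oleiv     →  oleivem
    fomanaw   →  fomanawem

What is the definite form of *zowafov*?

zowafovem

Looking at the final consonant of each stem: -ono when the stem ends in a voiceless consonant (*lugnowep*, *lenasih*, *imfas*); -em when the stem ends in a voiced consonant (*lupnikij*, *oleiv*, *fomanaw*).
*zowafov*: final consonant = /v/, voiced → -em → *zowafovem*.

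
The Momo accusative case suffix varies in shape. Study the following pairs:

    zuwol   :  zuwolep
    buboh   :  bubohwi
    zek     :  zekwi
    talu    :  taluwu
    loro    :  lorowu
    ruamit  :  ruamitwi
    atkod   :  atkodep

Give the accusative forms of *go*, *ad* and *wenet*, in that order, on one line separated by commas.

The alternation tracks the final sound of the stem — -wi when the stem ends in a voiceless consonant (*buboh*, *zek*, *ruamit*); -ep when the stem ends in a voiced consonant (*zuwol*, *atkod*); -wu when the stem ends in a vowel (*talu*, *loro*).
*go*: final sound = /o/, a vowel → -wu → *gowu*.
Since the final sound of *ad* is /d/ (a voiced consonant), it takes -ep, giving *adep*.
The final sound of *wenet* is /t/, which is a voiceless consonant, so the suffix is -wi, giving *wenetwi*.

gowu, adep, wenetwi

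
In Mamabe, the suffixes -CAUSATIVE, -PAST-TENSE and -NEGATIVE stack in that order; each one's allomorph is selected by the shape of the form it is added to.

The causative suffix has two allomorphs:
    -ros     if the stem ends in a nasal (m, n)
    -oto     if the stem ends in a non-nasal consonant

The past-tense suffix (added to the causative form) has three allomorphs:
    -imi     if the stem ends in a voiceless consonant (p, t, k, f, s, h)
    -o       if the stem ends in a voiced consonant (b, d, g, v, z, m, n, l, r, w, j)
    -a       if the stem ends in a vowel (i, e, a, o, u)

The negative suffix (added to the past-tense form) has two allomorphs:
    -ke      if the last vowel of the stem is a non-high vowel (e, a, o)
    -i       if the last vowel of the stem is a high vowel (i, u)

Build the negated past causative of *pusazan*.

pusazanrosimii

Since the final consonant of *pusazan* is /n/ (a nasal), it takes -ros, giving *pusazanros*.
Since the final sound of the causative form *pusazanros* is /s/ (a voiceless consonant), it takes -imi, giving *pusazanrosimi*.
The past-tense form *pusazanrosimi*: last vowel = /i/, a high vowel → -i → *pusazanrosimii*.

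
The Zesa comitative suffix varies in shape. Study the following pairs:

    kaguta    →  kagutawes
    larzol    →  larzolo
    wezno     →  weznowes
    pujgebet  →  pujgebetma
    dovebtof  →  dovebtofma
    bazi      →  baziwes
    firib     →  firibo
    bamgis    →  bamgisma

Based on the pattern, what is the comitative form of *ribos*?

The pattern is voicing of the final sound: -ma when the stem ends in a voiceless consonant (*pujgebet*, *dovebtof*, *bamgis*); -o when the stem ends in a voiced consonant (*larzol*, *firib*); -wes when the stem ends in a vowel (*kaguta*, *wezno*, *bazi*).
*ribos* — final sound /s/ (a voiceless consonant) → -ma → *ribosma*.

ribosma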